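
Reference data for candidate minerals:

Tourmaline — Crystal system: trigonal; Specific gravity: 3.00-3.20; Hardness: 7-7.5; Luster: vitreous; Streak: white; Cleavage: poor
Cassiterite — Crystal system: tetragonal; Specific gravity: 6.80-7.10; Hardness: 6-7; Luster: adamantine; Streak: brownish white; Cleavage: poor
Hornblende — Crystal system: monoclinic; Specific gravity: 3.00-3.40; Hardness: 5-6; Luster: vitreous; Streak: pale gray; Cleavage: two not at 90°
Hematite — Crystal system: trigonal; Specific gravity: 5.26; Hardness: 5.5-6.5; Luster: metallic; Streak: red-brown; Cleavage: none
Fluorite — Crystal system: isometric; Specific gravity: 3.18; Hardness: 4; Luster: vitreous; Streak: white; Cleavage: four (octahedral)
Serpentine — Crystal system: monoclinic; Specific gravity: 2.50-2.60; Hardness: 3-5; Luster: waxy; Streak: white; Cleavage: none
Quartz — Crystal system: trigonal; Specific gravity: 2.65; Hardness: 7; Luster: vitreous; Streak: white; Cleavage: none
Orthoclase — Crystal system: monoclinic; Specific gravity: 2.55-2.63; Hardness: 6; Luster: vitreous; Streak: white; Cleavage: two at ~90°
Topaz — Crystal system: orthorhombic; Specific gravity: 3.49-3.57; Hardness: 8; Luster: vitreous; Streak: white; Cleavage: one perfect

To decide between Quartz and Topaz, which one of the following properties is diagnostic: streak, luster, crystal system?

crystal system

Streak: both white — same for both.
Luster: both vitreous — same for both.
Crystal system: Quartz trigonal, Topaz orthorhombic — different.
Only crystal system differs between Quartz and Topaz among the listed tests.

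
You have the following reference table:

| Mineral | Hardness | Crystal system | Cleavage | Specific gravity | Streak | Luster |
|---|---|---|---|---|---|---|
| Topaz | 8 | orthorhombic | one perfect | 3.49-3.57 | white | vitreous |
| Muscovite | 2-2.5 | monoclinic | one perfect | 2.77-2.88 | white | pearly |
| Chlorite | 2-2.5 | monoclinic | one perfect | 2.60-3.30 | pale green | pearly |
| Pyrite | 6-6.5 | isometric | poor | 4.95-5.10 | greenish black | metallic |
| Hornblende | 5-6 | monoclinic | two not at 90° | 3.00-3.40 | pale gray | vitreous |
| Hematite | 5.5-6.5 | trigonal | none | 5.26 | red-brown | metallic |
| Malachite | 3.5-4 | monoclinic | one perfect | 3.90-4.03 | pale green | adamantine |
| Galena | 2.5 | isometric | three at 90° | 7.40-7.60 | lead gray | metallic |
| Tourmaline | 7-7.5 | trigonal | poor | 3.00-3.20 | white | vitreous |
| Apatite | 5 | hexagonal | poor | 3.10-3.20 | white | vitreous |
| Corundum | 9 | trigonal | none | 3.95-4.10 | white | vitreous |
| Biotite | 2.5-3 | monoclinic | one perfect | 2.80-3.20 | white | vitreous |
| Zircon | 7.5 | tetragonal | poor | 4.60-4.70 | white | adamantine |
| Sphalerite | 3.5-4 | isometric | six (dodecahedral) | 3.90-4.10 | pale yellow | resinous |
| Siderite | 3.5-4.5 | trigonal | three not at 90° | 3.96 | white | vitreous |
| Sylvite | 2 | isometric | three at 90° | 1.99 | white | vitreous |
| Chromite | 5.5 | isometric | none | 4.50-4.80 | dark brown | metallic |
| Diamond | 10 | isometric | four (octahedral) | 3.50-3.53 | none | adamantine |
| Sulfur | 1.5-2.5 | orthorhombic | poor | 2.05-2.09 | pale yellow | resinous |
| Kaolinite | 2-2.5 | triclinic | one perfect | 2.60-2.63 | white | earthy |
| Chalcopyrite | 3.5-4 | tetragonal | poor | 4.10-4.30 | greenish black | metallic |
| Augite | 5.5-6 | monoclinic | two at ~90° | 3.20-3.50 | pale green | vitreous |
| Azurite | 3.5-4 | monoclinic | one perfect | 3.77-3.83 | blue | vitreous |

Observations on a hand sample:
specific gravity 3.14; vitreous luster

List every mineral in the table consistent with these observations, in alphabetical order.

Specific gravity 3.14: narrows the field to Chlorite, Hornblende, Tourmaline, Apatite, Biotite.
Vitreous luster eliminates Chlorite.
Consistent with every observation: Apatite, Biotite, Hornblende, Tourmaline.

Apatite, Biotite, Hornblende, Tourmaline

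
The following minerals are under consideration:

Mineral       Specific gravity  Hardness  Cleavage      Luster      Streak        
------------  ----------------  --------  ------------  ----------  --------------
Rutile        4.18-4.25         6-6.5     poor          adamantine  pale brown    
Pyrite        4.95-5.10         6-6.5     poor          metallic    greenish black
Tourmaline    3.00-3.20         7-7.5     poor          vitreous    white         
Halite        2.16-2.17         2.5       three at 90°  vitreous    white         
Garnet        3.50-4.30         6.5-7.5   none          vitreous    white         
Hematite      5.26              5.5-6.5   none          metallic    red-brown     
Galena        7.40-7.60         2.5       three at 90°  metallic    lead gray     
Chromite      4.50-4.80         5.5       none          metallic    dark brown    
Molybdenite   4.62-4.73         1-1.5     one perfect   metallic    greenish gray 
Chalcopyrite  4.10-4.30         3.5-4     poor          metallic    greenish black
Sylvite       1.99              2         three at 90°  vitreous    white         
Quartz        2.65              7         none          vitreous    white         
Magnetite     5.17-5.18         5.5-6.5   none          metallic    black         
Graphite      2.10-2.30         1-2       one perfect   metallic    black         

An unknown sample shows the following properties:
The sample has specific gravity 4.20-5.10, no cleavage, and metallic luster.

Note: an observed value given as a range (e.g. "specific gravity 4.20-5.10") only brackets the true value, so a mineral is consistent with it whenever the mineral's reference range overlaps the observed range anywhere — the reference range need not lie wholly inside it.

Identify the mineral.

Chromite

Specific gravity 4.20-5.10: Rutile, Pyrite, Garnet, Chromite, Molybdenite, Chalcopyrite remain.
No cleavage: only Garnet, Chromite remain.
Metallic luster excludes Garnet.
The only mineral consistent with every observation is Chromite.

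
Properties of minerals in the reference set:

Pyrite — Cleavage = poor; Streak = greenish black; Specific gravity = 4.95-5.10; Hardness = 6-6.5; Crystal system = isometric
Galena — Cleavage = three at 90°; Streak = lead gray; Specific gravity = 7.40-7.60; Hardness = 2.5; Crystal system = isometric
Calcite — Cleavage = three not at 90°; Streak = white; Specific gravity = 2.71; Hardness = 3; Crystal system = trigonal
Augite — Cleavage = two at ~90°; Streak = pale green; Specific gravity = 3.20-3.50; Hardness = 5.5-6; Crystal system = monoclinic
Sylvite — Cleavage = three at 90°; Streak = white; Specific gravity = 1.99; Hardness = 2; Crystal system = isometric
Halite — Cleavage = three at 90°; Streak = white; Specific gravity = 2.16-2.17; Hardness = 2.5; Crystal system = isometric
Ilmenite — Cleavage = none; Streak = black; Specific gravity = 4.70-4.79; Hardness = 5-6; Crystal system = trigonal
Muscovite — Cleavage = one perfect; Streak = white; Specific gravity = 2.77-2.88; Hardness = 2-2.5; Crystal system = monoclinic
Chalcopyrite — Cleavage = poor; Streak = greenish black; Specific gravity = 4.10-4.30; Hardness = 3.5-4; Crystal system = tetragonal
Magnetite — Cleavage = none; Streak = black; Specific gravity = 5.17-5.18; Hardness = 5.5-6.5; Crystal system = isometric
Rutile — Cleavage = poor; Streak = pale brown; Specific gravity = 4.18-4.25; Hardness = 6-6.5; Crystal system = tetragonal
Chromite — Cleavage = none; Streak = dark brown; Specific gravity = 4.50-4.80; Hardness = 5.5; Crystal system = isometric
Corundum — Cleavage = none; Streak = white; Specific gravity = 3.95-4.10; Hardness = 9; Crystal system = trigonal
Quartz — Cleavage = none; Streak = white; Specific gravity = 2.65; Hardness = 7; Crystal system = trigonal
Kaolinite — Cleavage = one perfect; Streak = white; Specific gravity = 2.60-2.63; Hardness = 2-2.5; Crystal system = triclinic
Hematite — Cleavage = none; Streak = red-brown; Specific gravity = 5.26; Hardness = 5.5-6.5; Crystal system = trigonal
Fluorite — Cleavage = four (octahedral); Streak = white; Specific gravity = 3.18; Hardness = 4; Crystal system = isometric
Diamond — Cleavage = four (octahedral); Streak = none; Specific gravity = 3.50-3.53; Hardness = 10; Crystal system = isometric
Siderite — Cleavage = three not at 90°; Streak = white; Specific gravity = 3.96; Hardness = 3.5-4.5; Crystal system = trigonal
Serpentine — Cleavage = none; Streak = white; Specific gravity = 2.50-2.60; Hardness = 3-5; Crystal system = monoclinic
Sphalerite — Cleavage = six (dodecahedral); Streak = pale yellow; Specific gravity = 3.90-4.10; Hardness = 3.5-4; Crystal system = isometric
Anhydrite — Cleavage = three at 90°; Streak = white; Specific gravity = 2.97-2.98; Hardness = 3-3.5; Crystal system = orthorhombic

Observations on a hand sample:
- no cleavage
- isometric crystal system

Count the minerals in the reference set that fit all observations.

2

No cleavage: Ilmenite, Magnetite, Chromite, Corundum, Quartz, Hematite, Serpentine remain.
Isometric crystal system: narrows the field to Magnetite, Chromite.
Remaining candidates: Chromite, Magnetite.
That is 2 minerals.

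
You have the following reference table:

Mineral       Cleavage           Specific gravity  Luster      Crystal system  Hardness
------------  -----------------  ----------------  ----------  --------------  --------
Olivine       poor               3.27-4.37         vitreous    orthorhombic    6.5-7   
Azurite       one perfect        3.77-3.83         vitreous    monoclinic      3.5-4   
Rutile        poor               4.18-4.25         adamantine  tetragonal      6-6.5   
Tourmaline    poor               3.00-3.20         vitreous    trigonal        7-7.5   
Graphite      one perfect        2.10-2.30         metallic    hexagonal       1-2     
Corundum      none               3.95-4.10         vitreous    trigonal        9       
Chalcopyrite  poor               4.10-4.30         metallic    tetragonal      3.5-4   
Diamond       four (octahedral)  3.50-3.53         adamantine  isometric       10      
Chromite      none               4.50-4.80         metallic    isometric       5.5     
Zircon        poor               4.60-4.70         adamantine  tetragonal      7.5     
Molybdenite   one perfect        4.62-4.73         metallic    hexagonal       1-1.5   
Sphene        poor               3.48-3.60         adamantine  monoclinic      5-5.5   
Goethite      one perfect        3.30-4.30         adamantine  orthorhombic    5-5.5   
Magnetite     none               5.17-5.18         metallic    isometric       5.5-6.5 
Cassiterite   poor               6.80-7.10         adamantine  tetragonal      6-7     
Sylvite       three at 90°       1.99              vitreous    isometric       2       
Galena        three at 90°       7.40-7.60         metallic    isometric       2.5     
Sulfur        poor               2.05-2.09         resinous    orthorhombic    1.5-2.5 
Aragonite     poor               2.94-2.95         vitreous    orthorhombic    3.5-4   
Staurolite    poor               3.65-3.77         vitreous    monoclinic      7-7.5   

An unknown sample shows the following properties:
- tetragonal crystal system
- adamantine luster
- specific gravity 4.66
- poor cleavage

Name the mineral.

Tetragonal crystal system: only Rutile, Chalcopyrite, Zircon, Cassiterite remain.
Adamantine luster is inconsistent with Chalcopyrite.
Specific gravity 4.66: narrows the field to Zircon.
Poor cleavage: no further eliminations.
The only mineral consistent with every observation is Zircon.

Zircon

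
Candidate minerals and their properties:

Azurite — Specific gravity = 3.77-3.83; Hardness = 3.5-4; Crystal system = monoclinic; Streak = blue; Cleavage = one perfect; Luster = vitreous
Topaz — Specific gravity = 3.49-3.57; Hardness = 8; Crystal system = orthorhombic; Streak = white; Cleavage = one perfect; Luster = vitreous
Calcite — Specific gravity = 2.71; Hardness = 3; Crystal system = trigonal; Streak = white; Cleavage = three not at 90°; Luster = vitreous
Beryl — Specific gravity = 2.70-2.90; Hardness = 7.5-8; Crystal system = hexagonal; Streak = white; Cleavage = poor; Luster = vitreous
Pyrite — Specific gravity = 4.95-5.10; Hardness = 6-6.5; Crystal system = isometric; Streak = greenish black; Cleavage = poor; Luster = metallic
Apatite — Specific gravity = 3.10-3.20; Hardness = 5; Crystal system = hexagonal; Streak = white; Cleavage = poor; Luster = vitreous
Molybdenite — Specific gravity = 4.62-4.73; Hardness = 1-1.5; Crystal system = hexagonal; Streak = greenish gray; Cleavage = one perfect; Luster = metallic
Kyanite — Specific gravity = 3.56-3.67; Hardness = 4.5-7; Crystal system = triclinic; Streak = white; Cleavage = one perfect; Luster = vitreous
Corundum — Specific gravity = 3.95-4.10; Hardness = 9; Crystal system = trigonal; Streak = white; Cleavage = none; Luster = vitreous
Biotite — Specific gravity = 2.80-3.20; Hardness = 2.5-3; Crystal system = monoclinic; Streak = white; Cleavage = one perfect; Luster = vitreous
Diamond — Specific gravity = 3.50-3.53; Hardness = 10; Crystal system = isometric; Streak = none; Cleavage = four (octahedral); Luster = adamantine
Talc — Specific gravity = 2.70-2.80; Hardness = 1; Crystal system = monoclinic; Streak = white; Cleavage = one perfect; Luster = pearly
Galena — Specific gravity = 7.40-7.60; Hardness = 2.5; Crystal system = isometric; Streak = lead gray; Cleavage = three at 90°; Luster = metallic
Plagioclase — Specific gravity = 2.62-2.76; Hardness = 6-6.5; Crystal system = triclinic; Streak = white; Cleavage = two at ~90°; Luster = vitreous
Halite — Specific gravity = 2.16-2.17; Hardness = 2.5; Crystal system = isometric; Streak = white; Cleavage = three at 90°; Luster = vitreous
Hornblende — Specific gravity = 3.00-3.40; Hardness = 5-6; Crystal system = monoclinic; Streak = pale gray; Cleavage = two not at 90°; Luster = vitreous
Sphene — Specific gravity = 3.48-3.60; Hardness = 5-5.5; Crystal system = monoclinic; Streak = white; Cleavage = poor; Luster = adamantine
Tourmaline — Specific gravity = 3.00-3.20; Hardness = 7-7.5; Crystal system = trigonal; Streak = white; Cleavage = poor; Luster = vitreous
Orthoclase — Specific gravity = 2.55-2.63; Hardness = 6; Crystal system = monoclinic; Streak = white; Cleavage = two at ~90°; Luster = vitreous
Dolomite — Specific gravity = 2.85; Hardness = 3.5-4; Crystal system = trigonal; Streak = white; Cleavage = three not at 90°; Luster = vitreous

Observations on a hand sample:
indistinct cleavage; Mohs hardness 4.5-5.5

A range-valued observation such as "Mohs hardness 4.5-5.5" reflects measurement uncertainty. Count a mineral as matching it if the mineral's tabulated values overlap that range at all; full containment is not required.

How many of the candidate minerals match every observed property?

2

Indistinct cleavage — leaves Beryl, Pyrite, Apatite, Sphene, Tourmaline.
Mohs hardness 4.5-5.5 — leaves Apatite, Sphene.
Remaining candidates: Apatite, Sphene.
That is 2 minerals.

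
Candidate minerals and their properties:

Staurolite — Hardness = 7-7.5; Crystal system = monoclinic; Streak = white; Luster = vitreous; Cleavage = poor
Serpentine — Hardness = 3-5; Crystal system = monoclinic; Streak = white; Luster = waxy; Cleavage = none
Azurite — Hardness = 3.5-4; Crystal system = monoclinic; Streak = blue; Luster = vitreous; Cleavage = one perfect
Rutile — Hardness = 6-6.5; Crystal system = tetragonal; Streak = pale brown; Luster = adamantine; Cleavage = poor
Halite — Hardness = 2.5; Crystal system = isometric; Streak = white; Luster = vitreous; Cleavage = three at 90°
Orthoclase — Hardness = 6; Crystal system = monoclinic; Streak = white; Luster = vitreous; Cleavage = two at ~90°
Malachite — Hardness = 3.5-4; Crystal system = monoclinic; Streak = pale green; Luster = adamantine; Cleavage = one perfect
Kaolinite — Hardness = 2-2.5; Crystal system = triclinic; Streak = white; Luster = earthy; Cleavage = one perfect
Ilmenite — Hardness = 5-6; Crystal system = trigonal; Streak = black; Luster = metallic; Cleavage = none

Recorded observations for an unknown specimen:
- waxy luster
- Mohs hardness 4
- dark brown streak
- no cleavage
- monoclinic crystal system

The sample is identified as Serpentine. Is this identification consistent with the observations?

Inconsistent

Waxy luster — consistent with Serpentine (waxy luster).
Mohs hardness 4 — consistent with Serpentine (hardness 3-5).
Dark brown streak — Serpentine has white streak; which does not match.
No cleavage — consistent with Serpentine (cleavage none).
Monoclinic crystal system — consistent with Serpentine (monoclinic system).
The streak observation rules out Serpentine.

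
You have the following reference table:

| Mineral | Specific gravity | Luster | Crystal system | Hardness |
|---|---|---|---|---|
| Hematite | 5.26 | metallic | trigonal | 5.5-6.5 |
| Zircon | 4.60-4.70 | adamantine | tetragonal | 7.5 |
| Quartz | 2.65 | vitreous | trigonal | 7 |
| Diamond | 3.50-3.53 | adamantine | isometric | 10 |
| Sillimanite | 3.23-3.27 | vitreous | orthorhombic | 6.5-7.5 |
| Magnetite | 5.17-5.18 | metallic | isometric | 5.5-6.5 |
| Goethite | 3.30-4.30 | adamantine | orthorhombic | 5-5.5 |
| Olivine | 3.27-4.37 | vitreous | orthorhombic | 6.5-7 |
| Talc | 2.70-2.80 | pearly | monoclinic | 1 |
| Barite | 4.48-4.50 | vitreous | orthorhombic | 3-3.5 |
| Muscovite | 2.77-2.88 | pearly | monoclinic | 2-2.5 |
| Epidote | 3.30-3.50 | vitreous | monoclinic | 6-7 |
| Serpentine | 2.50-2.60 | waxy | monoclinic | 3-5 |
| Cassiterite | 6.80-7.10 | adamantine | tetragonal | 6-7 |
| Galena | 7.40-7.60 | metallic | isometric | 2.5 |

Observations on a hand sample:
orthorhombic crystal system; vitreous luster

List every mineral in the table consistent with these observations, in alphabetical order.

Barite, Olivine, Sillimanite

Orthorhombic crystal system: narrows the field to Sillimanite, Goethite, Olivine, Barite.
Vitreous luster is inconsistent with Goethite.
The minerals that satisfy all observations are Barite, Olivine, Sillimanite.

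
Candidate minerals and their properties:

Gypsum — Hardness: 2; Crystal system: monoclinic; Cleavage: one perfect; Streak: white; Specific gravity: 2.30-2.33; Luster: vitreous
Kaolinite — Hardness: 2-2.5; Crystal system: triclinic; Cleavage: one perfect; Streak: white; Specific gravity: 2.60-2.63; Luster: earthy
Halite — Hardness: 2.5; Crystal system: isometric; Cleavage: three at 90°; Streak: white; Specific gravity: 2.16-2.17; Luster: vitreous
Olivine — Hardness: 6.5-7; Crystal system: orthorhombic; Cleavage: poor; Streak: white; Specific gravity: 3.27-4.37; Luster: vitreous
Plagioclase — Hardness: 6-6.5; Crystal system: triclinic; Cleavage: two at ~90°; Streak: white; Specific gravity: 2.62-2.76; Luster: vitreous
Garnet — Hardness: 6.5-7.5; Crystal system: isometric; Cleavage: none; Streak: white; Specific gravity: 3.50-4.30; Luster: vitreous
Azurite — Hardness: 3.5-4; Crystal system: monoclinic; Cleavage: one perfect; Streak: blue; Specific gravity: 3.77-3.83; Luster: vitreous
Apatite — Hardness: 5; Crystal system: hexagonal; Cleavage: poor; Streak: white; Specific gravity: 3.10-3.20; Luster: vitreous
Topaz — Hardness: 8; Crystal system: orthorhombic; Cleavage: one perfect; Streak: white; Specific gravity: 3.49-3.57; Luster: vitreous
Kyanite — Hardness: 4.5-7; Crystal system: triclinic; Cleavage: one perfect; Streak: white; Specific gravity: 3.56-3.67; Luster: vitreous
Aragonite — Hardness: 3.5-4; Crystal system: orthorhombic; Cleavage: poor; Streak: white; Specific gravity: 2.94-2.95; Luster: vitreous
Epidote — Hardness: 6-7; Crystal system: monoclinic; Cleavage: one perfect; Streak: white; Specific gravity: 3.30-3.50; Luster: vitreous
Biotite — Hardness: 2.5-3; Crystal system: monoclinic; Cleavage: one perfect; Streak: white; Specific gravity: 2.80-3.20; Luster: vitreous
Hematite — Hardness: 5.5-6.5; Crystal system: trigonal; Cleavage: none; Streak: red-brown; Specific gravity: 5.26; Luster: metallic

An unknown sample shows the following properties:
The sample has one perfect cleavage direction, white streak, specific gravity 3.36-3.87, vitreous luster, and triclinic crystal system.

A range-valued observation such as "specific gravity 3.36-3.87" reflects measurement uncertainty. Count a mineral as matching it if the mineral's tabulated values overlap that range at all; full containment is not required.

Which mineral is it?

Kyanite

One perfect cleavage direction — leaves Gypsum, Kaolinite, Azurite, Topaz, Kyanite, Epidote, Biotite.
White streak rules out Azurite.
Specific gravity 3.36-3.87 eliminates Gypsum, Kaolinite, Biotite.
Vitreous luster — consistent with all remaining minerals.
Triclinic crystal system — only Kyanite remains.
Kyanite is the sole remaining match.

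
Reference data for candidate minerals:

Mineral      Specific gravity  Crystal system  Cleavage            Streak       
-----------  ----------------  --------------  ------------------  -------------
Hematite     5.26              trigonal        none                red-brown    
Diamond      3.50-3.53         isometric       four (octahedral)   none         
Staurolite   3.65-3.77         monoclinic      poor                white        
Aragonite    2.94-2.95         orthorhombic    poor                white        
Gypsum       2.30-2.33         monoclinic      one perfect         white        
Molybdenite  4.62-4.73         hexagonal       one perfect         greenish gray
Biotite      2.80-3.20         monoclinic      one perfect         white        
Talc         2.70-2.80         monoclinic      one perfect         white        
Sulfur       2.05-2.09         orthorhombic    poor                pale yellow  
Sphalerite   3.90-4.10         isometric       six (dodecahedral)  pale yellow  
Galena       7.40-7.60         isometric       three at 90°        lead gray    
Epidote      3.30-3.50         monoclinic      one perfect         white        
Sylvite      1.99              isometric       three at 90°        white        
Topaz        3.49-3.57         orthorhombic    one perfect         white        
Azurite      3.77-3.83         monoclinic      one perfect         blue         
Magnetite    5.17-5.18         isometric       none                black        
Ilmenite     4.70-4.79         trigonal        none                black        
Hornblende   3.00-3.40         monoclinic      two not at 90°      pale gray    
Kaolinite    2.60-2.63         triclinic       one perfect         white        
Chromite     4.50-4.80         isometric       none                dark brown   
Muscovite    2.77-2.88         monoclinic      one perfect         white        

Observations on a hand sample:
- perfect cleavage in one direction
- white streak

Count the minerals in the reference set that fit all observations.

7

Perfect cleavage in one direction — only Gypsum, Molybdenite, Biotite, Talc, Epidote, Topaz, Azurite, Kaolinite, Muscovite remain.
White streak eliminates Molybdenite, Azurite.
Remaining candidates: Biotite, Epidote, Gypsum, Kaolinite, Muscovite, Talc, Topaz.
That is 7 minerals.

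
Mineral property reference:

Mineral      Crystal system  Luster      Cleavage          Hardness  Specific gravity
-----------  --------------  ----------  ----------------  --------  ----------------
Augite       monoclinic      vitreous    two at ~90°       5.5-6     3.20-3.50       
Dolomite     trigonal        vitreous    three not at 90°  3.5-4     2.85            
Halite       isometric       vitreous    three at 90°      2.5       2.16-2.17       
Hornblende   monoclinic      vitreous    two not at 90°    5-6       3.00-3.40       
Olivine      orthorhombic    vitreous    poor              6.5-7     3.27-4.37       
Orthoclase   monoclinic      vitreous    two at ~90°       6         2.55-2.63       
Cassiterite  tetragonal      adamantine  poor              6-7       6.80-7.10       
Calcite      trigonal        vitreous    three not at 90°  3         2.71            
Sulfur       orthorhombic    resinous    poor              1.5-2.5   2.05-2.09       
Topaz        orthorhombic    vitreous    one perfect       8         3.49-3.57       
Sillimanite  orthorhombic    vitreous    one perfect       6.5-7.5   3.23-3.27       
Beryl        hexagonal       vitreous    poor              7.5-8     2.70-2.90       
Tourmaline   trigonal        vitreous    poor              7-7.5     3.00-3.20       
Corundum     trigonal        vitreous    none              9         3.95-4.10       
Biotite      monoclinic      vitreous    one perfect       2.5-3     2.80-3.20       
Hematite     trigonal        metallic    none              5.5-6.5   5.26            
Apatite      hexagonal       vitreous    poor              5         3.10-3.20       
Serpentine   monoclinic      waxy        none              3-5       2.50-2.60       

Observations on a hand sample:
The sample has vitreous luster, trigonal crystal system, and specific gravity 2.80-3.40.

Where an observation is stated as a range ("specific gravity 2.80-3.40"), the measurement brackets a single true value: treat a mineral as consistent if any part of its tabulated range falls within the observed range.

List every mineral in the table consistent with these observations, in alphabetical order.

Vitreous luster rules out Cassiterite, Sulfur, Hematite, Serpentine.
Trigonal crystal system — Dolomite, Calcite, Tourmaline, Corundum remain.
Specific gravity 2.80-3.40 excludes Calcite, Corundum.
Remaining candidates: Dolomite, Tourmaline.

Dolomite, Tourmaline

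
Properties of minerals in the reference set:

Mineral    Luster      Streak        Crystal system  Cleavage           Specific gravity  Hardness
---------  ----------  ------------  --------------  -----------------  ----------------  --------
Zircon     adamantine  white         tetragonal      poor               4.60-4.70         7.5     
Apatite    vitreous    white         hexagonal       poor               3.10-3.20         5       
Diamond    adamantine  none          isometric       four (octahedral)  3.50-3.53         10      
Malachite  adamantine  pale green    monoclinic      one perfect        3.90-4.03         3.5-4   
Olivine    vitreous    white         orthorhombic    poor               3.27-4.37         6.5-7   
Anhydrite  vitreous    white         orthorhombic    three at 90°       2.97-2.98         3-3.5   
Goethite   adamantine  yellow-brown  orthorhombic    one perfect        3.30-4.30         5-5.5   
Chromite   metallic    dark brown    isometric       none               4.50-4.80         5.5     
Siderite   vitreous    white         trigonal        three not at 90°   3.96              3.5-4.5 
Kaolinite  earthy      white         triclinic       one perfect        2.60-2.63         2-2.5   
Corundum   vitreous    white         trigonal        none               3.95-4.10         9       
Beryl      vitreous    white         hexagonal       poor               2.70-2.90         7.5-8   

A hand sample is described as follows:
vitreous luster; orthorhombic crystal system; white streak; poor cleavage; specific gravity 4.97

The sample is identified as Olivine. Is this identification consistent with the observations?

Vitreous luster — matches Olivine (vitreous luster).
Orthorhombic crystal system — matches Olivine (orthorhombic system).
White streak — matches Olivine (white streak).
Poor cleavage — matches Olivine (cleavage poor).
Specific gravity 4.97 — Olivine has SG 3.27-4.37; inconsistent.
Olivine is excluded by the specific gravity.

Inconsistent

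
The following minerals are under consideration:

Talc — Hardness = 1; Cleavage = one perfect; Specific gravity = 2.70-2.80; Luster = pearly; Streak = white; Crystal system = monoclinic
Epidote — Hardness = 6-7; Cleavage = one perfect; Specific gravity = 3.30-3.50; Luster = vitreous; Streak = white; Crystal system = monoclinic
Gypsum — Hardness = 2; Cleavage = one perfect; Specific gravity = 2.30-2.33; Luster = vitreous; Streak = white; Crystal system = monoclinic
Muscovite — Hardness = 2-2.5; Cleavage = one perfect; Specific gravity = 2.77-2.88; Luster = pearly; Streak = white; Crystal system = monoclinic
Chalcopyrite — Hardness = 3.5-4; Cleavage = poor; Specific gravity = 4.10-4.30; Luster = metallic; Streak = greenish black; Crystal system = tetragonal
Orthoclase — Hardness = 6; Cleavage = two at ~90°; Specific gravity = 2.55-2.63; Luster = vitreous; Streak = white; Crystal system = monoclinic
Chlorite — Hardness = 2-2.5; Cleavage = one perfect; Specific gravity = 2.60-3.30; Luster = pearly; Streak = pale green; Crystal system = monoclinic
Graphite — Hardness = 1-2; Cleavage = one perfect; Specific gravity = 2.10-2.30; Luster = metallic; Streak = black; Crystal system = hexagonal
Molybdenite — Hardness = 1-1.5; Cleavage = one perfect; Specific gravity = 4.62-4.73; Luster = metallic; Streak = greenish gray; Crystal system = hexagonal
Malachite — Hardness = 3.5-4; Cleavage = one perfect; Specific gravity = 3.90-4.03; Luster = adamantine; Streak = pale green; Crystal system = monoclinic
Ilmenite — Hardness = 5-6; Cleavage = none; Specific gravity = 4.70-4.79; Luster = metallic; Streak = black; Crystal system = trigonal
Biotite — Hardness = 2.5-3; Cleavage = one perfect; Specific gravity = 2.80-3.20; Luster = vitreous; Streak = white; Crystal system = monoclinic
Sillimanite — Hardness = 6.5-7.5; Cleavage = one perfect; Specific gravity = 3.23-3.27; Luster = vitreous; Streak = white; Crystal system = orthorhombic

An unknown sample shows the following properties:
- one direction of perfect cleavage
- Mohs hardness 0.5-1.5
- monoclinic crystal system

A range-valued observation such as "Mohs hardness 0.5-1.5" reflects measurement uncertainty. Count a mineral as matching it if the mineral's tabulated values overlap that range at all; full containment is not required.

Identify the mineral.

Talc

One direction of perfect cleavage rules out Chalcopyrite, Orthoclase, Ilmenite.
Mohs hardness 0.5-1.5: leaves Talc, Graphite, Molybdenite.
Monoclinic crystal system: narrows the field to Talc.
Talc is the sole remaining match.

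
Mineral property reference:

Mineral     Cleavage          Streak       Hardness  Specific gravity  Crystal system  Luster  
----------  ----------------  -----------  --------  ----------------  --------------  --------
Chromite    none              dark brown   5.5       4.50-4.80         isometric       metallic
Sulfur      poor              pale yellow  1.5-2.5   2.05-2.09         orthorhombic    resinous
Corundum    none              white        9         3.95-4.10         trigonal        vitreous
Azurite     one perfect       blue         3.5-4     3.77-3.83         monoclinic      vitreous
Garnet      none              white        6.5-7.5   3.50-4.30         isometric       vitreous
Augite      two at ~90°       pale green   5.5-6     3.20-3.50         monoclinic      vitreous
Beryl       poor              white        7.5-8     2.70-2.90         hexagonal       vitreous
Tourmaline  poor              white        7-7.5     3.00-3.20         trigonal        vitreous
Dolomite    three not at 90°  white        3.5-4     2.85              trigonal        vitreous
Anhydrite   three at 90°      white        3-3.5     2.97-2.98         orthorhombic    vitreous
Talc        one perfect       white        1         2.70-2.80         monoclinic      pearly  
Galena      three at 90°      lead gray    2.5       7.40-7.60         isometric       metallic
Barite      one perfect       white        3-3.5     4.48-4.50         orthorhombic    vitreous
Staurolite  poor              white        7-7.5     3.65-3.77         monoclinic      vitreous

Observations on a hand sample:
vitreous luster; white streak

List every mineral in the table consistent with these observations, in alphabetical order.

Vitreous luster excludes Chromite, Sulfur, Talc, Galena.
White streak excludes Azurite, Augite.
Consistent with every observation: Anhydrite, Barite, Beryl, Corundum, Dolomite, Garnet, Staurolite, Tourmaline.

Anhydrite, Barite, Beryl, Corundum, Dolomite, Garnet, Staurolite, Tourmaline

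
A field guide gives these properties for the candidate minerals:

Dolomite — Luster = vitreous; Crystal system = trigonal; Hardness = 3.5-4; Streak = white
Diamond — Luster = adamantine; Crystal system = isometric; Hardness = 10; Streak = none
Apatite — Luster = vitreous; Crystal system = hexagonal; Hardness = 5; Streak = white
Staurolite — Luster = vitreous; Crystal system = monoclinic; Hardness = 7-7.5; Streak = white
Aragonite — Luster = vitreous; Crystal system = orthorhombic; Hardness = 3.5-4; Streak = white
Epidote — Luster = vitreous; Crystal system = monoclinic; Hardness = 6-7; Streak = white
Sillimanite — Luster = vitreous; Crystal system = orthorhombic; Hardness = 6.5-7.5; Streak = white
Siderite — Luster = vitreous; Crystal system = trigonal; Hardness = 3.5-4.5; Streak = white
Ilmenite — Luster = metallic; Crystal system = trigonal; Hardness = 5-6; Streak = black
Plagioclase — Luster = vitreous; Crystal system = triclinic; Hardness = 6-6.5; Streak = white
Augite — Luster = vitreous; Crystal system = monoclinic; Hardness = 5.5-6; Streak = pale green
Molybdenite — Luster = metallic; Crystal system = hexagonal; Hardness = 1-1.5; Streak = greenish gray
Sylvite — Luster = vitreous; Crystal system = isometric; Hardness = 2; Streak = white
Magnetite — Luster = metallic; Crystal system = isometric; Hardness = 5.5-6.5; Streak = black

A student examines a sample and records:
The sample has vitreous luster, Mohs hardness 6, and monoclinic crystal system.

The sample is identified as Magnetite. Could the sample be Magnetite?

Vitreous luster — Magnetite has metallic luster; inconsistent.
Mohs hardness 6 — consistent with Magnetite (hardness 5.5-6.5).
Monoclinic crystal system — Magnetite has isometric system; inconsistent.
2 of the observed properties are inconsistent with Magnetite.

Inconsistent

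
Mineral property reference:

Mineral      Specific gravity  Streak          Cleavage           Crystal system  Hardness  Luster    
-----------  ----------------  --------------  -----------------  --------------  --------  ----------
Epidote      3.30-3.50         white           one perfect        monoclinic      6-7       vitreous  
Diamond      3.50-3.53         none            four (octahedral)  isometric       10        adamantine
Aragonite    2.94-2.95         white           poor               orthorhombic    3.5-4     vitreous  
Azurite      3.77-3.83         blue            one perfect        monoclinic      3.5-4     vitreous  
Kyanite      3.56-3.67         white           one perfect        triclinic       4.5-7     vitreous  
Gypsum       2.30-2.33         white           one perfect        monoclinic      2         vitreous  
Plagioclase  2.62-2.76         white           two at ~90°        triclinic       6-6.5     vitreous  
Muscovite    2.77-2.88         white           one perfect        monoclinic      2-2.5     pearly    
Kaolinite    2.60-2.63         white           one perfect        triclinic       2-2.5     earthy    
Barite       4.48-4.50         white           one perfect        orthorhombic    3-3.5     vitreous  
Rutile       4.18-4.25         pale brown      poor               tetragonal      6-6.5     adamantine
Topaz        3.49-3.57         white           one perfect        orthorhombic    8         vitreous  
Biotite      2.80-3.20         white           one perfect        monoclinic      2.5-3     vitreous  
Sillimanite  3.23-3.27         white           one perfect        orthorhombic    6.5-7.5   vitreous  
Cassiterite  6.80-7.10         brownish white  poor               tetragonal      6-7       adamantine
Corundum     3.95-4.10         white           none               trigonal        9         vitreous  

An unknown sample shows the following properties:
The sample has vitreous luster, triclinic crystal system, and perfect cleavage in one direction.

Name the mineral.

Vitreous luster eliminates Diamond, Muscovite, Kaolinite, Rutile, Cassiterite.
Triclinic crystal system: narrows the field to Kyanite, Plagioclase.
Perfect cleavage in one direction is inconsistent with Plagioclase.
Only Kyanite satisfies all observations.

Kyanite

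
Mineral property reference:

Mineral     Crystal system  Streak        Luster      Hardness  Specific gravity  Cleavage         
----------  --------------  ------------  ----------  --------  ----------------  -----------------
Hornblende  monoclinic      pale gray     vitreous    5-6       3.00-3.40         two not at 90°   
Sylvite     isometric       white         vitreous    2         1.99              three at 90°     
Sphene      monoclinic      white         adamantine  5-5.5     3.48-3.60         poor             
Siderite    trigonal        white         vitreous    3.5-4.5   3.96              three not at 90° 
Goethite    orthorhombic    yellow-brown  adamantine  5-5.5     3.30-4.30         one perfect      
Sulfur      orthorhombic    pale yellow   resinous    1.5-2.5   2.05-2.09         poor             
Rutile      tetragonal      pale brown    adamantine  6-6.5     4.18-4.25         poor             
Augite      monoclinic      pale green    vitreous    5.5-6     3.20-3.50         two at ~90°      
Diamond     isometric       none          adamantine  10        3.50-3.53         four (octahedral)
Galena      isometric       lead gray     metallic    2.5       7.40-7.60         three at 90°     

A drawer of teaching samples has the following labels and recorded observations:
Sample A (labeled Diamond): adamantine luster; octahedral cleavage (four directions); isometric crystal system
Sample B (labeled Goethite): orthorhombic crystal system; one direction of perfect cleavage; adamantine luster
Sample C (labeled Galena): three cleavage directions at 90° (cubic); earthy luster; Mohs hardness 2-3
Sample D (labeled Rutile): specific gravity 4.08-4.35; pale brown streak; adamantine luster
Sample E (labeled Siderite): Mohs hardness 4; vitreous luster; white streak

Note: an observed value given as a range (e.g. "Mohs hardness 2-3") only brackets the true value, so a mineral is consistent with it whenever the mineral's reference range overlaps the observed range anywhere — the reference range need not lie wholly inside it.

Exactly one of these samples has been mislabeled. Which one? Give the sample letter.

Sample A: observations are consistent with Diamond.
Sample B: observations are consistent with Goethite.
Sample C: earthy luster is outside the reference for Galena (metallic luster) — mislabeled.
Sample D: observations are consistent with Rutile.
Sample E: observations are consistent with Siderite.
The mislabeled specimen is C.

C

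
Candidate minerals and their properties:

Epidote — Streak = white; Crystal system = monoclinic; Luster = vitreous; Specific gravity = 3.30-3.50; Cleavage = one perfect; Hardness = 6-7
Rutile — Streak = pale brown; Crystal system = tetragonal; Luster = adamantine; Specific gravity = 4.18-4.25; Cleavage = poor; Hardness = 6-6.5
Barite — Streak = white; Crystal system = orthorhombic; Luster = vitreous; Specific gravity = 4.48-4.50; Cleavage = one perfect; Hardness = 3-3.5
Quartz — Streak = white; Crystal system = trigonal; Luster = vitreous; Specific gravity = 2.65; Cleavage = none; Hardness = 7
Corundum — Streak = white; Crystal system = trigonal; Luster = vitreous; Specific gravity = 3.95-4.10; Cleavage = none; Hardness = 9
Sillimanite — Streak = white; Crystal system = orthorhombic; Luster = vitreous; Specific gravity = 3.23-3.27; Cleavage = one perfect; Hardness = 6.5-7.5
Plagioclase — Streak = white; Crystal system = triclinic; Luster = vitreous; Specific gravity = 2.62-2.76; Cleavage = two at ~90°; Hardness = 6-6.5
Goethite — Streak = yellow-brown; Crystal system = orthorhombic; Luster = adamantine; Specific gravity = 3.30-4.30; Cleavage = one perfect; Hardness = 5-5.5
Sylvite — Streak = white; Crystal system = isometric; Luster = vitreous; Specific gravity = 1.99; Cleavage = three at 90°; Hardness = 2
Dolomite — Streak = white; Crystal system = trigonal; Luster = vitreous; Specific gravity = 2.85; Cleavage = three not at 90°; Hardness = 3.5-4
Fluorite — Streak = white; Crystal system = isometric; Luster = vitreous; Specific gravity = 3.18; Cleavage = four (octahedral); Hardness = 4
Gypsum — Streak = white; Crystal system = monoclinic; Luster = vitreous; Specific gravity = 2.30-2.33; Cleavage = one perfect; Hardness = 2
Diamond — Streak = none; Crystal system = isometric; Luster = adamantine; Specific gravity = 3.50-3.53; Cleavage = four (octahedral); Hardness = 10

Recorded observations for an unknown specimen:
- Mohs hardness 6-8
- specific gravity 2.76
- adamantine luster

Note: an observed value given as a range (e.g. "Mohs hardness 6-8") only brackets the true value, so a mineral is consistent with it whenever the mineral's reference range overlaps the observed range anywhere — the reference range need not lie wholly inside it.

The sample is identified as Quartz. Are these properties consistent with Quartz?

Mohs hardness 6-8 — fits Quartz (hardness 7).
Specific gravity 2.76 — Quartz has SG 2.65; inconsistent.
Adamantine luster — Quartz has vitreous luster; inconsistent.
2 of the observed properties are inconsistent with Quartz.

No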